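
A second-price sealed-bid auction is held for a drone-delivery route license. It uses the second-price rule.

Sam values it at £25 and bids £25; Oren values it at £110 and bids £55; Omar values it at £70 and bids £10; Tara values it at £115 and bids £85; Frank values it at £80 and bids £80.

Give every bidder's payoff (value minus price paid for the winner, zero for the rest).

Payoffs: Sam £0, Oren £0, Omar £0, Tara £35, Frank £0.

Ranking the bids: Tara £85; Frank £80; Oren £55; Sam £25; Omar £10.
Tara has the top bid and wins; the price is the second-highest bid, £80.
Tara's payoff = £115 − £80 = £35. All other bidders lose, so their payoff is 0.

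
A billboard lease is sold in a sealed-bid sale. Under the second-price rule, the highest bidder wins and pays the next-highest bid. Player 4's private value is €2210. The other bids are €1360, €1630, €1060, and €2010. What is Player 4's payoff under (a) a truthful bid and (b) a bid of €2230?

The highest competing bid is €2010.
Bidding truthfully at €2210: Player 4 has the top bid, wins, and pays the second-highest bid €2010. Payoff = €2210 − €2010 = €200.
Bidding €2230: Player 4 has the top bid, wins, and pays the second-highest bid €2010. Payoff = €2210 − €2010 = €200.

Truthful: €200; alternative: €200.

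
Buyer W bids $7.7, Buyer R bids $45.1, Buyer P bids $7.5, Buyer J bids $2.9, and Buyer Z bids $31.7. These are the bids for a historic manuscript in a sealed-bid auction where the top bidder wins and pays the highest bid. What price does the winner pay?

$45.1

Sorted high to low: Buyer R $45.1 > Buyer Z $31.7 > Buyer W $7.7 > Buyer P $7.5 > Buyer J $2.9.
Buyer R is the highest bidder, so Buyer R wins.
Under the first-price rule, the price is the highest bid: $45.1.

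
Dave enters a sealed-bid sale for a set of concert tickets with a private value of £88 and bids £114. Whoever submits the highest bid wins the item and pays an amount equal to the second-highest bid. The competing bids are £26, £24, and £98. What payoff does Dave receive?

-£10

Highest competing bid: £98.
Dave's bid £114 is the highest overall, so Dave wins and pays the second-highest bid, £98.
Payoff = value − price = £88 − £98 = -£10.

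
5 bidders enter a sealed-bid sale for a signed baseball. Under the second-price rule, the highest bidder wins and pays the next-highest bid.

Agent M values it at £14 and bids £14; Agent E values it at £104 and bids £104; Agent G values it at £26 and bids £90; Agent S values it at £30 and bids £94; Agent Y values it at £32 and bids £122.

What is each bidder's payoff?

Ordered from highest: Agent Y £122, then Agent E £104, then Agent S £94, then Agent G £90, then Agent M £14.
Agent Y has the top bid and wins; the price is the second-highest bid, £104.
Agent Y's payoff = £32 − £104 = -£72. All other bidders lose, so their payoff is 0.

Payoffs: Agent M £0, Agent E £0, Agent G £0, Agent S £0, Agent Y -£72.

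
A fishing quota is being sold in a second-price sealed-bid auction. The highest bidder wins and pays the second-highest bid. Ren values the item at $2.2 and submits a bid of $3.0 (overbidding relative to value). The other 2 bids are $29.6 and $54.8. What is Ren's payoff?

Payoff = $0.0.

Highest competing bid: $54.8.
Ren's bid $3.0 is not the highest, so Ren loses, pays nothing, and earns zero payoff.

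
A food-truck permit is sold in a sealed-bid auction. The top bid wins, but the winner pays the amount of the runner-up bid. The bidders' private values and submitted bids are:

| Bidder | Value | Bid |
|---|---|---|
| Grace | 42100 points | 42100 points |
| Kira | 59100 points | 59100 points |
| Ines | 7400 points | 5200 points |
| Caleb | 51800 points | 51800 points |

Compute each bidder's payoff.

Sorted high to low: Kira 59100 points; Caleb 51800 points; Grace 42100 points; Ines 5200 points.
Kira has the top bid and wins; the price is the second-highest bid, 51800 points.
Kira's payoff = 59100 points − 51800 points = 7300 points. All other bidders lose, so their payoff is 0.

Grace 0 points, Kira 7300 points, Ines 0 points, Caleb 0 points.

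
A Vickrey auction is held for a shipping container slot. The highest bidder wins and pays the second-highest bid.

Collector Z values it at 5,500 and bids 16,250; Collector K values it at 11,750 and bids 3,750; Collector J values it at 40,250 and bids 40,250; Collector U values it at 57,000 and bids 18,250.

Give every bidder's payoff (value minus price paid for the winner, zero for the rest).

Sorted high to low: Collector J 40,250; Collector U 18,250; Collector Z 16,250; Collector K 3,750.
Collector J has the top bid and wins; the price is the second-highest bid, 18,250.
Collector J's payoff = 40,250 − 18,250 = 22,000. All other bidders lose, so their payoff is 0.

Collector Z 0, Collector K 0, Collector J 22,000, Collector U 0.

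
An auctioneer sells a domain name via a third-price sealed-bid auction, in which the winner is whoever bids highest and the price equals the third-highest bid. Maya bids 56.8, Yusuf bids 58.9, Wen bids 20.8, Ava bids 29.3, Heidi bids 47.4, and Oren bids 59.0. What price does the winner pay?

56.8

Ranking the bids: Oren 59.0; Yusuf 58.9; Maya 56.8; Heidi 47.4; Ava 29.3; Wen 20.8.
Oren is the highest bidder, so Oren wins.
Under the third-price rule, the price is the third-highest bid: 56.8.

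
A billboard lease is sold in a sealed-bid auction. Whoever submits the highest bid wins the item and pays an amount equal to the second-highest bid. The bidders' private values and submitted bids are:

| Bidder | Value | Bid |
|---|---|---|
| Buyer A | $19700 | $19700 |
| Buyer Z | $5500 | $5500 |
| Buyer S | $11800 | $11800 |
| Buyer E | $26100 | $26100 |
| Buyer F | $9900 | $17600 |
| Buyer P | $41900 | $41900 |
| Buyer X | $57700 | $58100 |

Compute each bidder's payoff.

Ranking the bids: Buyer X $58100, then Buyer P $41900, then Buyer E $26100, then Buyer A $19700, then Buyer F $17600, then Buyer S $11800, then Buyer Z $5500.
Buyer X has the top bid and wins; the price is the second-highest bid, $41900.
Buyer X's payoff = $57700 − $41900 = $15800. All other bidders lose, so their payoff is 0.

Payoffs: Buyer A $0, Buyer Z $0, Buyer S $0, Buyer E $0, Buyer F $0, Buyer P $0, Buyer X $15800.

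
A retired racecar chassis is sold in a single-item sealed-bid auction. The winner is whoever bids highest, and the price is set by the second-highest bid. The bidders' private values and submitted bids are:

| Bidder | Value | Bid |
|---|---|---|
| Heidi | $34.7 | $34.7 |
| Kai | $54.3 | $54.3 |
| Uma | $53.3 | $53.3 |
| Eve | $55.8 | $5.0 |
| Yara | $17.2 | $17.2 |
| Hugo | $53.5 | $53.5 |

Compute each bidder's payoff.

Bids in descending order: Kai $54.3 > Hugo $53.5 > Uma $53.3 > Heidi $34.7 > Yara $17.2 > Eve $5.0.
Kai has the top bid and wins; the price is the second-highest bid, $53.5.
Kai's payoff = $54.3 − $53.5 = $0.8. All other bidders lose, so their payoff is 0.

Heidi $0.0, Kai $0.8, Uma $0.0, Eve $0.0, Yara $0.0, Hugo $0.0.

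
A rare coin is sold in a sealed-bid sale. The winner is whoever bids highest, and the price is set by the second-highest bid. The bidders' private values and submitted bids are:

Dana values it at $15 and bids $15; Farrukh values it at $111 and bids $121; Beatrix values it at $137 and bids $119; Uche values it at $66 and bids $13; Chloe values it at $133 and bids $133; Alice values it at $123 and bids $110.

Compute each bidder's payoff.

Payoffs: Dana $0, Farrukh $0, Beatrix $0, Uche $0, Chloe $12, Alice $0.

Ordered from highest: Chloe $133; Farrukh $121; Beatrix $119; Alice $110; Dana $15; Uche $13.
Chloe has the top bid and wins; the price is the second-highest bid, $121.
Chloe's payoff = $133 − $121 = $12. All other bidders lose, so their payoff is 0.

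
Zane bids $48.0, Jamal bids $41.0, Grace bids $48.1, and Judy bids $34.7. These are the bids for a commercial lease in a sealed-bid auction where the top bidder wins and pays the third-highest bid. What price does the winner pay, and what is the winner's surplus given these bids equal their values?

Sorted high to low: Grace $48.1; Zane $48.0; Jamal $41.0; Judy $34.7.
Grace is the highest bidder, so Grace wins.
Under the third-price rule, the price is the third-highest bid: $41.0.
Surplus = $48.1 − $41.0 = $7.1.

The winner pays $41.0 for a surplus of $7.1.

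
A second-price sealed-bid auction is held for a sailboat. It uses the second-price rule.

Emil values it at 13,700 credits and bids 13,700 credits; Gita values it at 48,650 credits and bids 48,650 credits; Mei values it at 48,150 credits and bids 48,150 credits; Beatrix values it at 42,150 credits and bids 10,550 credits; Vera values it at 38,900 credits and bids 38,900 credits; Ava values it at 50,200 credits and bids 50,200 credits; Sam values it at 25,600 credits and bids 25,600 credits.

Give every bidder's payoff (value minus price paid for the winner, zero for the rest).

Bids in descending order: Ava 50,200 credits; Gita 48,650 credits; Mei 48,150 credits; Vera 38,900 credits; Sam 25,600 credits; Emil 13,700 credits; Beatrix 10,550 credits.
Ava has the top bid and wins; the price is the second-highest bid, 48,650 credits.
Ava's payoff = 50,200 credits − 48,650 credits = 1,550 credits. All other bidders lose, so their payoff is 0.

Emil 0 credits, Gita 0 credits, Mei 0 credits, Beatrix 0 credits, Vera 0 credits, Ava 1,550 credits, Sam 0 credits.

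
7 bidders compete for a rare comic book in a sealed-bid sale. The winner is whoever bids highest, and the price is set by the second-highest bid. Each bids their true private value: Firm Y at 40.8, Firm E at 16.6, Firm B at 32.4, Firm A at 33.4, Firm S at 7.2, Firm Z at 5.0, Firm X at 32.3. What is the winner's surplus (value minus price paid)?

Sorted high to low: Firm Y 40.8, then Firm A 33.4, then Firm B 32.4, then Firm X 32.3, then Firm E 16.6, then Firm S 7.2, then Firm Z 5.0.
Firm Y wins with the top bid and pays the second-highest, 33.4.
Surplus = 40.8 − 33.4 = 7.4.

7.4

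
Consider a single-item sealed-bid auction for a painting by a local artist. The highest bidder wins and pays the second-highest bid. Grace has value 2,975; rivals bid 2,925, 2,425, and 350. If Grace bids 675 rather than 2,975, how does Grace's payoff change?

Change in payoff: -50.

The highest competing bid is 2,925.
Bidding truthfully at 2,975: Grace has the top bid, wins, and pays the second-highest bid 2,925. Payoff = 2,975 − 2,925 = 50.
Bidding 675: the top bid is 2,925 (a rival), so Grace loses. Payoff = 0.
Change = 0 − 50 = -50.
This is the dominant-strategy logic: truthful bidding weakly beats any alternative.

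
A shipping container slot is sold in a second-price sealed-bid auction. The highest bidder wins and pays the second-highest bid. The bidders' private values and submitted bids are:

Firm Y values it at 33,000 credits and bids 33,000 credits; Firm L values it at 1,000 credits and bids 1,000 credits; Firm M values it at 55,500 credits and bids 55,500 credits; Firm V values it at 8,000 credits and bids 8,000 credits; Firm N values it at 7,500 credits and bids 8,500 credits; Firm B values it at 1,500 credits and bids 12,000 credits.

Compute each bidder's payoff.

Payoffs: Firm Y 0 credits, Firm L 0 credits, Firm M 22,500 credits, Firm V 0 credits, Firm N 0 credits, Firm B 0 credits.

Ordered from highest: Firm M 55,500 credits, then Firm Y 33,000 credits, then Firm B 12,000 credits, then Firm N 8,500 credits, then Firm V 8,000 credits, then Firm L 1,000 credits.
Firm M has the top bid and wins; the price is the second-highest bid, 33,000 credits.
Firm M's payoff = 55,500 credits − 33,000 credits = 22,500 credits. All other bidders lose, so their payoff is 0.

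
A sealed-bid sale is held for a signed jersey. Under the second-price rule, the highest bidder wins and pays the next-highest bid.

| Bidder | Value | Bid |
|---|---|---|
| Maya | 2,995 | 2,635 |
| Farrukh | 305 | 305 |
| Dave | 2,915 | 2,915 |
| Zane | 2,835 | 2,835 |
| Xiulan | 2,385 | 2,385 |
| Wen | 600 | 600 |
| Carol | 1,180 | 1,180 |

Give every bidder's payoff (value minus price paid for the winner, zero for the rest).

Sorted high to low: Dave 2,915; Zane 2,835; Maya 2,635; Xiulan 2,385; Carol 1,180; Wen 600; Farrukh 305.
Dave has the top bid and wins; the price is the second-highest bid, 2,835.
Dave's payoff = 2,915 − 2,835 = 80. All other bidders lose, so their payoff is 0.

Maya 0, Farrukh 0, Dave 80, Zane 0, Xiulan 0, Wen 0, Carol 0.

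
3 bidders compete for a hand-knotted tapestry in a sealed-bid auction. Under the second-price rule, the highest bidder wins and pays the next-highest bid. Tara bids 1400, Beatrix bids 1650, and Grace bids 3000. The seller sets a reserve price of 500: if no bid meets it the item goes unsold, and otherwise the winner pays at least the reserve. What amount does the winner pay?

Ordered from highest: Grace 3000; Beatrix 1650; Tara 1400.
Grace has the highest bid, so Grace wins.
The second-highest bid is 1650, which exceeds the reserve, so that sets the price.

Price paid: 1650.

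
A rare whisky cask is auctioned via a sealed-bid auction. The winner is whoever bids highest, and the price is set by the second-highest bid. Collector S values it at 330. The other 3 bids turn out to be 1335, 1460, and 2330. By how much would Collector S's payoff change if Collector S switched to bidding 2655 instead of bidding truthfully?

The highest competing bid is 2330.
Bidding truthfully at 330: the top bid is 2330 (a rival), so Collector S loses. Payoff = 0.
Bidding 2655: Collector S has the top bid, wins, and pays the second-highest bid 2330. Payoff = 330 − 2330 = -2000.
Change = -2000 − 0 = -2000.

-2000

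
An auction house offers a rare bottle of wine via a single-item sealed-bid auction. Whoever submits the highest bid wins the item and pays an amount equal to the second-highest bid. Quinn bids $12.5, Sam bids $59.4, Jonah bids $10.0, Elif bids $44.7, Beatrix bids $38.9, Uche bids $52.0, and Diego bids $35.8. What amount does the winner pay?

$52.0

Ordered from highest: Sam $59.4 > Uche $52.0 > Elif $44.7 > Beatrix $38.9 > Diego $35.8 > Quinn $12.5 > Jonah $10.0.
Sam has the highest bid, so Sam wins.
The second-highest bid is $52.0, so that is what Sam pays.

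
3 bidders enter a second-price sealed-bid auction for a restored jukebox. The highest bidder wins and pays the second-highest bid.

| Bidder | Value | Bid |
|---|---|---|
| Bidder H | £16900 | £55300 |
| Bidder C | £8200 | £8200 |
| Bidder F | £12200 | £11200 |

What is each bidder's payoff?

Ordered from highest: Bidder H £55300; Bidder F £11200; Bidder C £8200.
Bidder H has the top bid and wins; the price is the second-highest bid, £11200.
Bidder H's payoff = £16900 − £11200 = £5700. All other bidders lose, so their payoff is 0.

Payoffs: Bidder H £5700, Bidder C £0, Bidder F £0.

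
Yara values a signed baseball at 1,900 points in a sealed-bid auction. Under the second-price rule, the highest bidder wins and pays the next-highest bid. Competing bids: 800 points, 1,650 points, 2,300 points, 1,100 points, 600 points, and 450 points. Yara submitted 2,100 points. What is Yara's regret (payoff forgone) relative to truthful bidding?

Payoff forgone: 0 points.

The highest competing bid is 2,300 points.
Bidding truthfully at 1,900 points: the top bid is 2,300 points (a rival), so Yara loses. Payoff = 0 points.
Bidding 2,100 points: the top bid is 2,300 points (a rival), so Yara loses. Payoff = 0 points.
Regret = truthful payoff − actual payoff = 0 points − 0 points = 0 points.
The bid only affects whether you win, not the price — here both bids land on the same side of the top rival bid, so the deviation is payoff-neutral.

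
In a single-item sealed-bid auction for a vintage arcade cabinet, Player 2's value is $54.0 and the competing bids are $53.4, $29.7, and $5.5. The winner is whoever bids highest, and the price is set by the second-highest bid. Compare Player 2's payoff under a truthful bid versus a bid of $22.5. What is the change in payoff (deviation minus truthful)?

The highest competing bid is $53.4.
Bidding truthfully at $54.0: Player 2 has the top bid, wins, and pays the second-highest bid $53.4. Payoff = $54.0 − $53.4 = $0.6.
Bidding $22.5: the top bid is $53.4 (a rival), so Player 2 loses. Payoff = $0.0.
Change = $0.0 − $0.6 = -$0.6.
This is the dominant-strategy logic: truthful bidding weakly beats any alternative.

Payoff change: -$0.6.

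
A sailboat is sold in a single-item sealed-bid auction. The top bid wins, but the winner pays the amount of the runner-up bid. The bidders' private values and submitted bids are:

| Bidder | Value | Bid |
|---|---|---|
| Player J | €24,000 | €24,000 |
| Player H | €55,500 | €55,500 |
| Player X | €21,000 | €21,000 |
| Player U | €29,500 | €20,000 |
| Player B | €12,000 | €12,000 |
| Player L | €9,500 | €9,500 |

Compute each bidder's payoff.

Payoffs: Player J €0, Player H €31,500, Player X €0, Player U €0, Player B €0, Player L €0.

Sorted high to low: Player H €55,500; Player J €24,000; Player X €21,000; Player U €20,000; Player B €12,000; Player L €9,500.
Player H has the top bid and wins; the price is the second-highest bid, €24,000.
Player H's payoff = €55,500 − €24,000 = €31,500. All other bidders lose, so their payoff is 0.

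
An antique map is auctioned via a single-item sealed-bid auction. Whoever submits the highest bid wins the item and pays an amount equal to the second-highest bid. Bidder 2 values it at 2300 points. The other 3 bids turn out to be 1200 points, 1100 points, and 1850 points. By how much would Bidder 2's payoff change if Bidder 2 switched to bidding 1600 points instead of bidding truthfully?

Change in payoff: -450 points.

The highest competing bid is 1850 points.
Bidding truthfully at 2300 points: Bidder 2 has the top bid, wins, and pays the second-highest bid 1850 points. Payoff = 2300 points − 1850 points = 450 points.
Bidding 1600 points: the top bid is 1850 points (a rival), so Bidder 2 loses. Payoff = 0 points.
Change = 0 points − 450 points = -450 points.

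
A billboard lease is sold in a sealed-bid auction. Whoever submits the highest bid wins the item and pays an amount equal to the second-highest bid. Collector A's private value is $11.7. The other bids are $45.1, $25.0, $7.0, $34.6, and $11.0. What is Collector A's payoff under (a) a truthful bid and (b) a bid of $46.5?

Truthful: $0.0; alternative: -$33.4.

The highest competing bid is $45.1.
Bidding truthfully at $11.7: the top bid is $45.1 (a rival), so Collector A loses. Payoff = $0.0.
Bidding $46.5: Collector A has the top bid, wins, and pays the second-highest bid $45.1. Payoff = $11.7 − $45.1 = -$33.4.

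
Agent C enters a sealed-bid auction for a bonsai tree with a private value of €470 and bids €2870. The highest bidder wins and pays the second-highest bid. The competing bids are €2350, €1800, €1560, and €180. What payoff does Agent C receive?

Highest competing bid: €2350.
Agent C's bid €2870 is the highest overall, so Agent C wins and pays the second-highest bid, €2350.
Payoff = value − price = €470 − €2350 = -€1880.
Overbidding won the item at a price above value — truthful bidding would have avoided this loss.

Agent C's payoff: -€1880.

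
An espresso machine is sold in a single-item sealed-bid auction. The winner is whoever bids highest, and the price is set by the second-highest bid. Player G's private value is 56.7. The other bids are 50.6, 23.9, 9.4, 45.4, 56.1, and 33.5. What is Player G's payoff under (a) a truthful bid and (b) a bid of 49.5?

Truthful: 0.6; alternative: 0.0.

The highest competing bid is 56.1.
Bidding truthfully at 56.7: Player G has the top bid, wins, and pays the second-highest bid 56.1. Payoff = 56.7 − 56.1 = 0.6.
Bidding 49.5: the top bid is 56.1 (a rival), so Player G loses. Payoff = 0.0.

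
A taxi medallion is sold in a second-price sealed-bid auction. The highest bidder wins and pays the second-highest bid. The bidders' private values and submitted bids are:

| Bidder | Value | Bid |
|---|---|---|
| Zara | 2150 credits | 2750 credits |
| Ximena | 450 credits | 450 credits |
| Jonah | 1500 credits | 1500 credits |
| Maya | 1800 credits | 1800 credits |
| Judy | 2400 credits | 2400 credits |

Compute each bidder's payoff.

Bids in descending order: Zara 2750 credits, then Judy 2400 credits, then Maya 1800 credits, then Jonah 1500 credits, then Ximena 450 credits.
Zara has the top bid and wins; the price is the second-highest bid, 2400 credits.
Zara's payoff = 2150 credits − 2400 credits = -250 credits. All other bidders lose, so their payoff is 0.

Zara -250 credits, Ximena 0 credits, Jonah 0 credits, Maya 0 credits, Judy 0 credits.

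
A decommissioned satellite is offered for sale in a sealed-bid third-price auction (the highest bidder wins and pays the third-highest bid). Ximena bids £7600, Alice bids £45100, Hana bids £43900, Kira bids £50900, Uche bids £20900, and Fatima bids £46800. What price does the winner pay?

Sorted high to low: Kira £50900 > Fatima £46800 > Alice £45100 > Hana £43900 > Uche £20900 > Ximena £7600.
Kira is the highest bidder, so Kira wins.
Under the third-price rule, the price is the third-highest bid: £45100.

£45100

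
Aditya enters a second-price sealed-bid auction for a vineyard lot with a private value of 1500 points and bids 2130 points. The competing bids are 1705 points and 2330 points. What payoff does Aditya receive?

Highest competing bid: 2330 points.
Aditya's bid 2130 points is not the highest, so Aditya loses, pays nothing, and earns zero payoff.

Aditya's payoff: 0 points.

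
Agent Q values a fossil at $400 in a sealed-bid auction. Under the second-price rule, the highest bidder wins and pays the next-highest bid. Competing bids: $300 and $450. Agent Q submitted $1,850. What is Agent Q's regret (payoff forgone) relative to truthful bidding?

The highest competing bid is $450.
Bidding truthfully at $400: the top bid is $450 (a rival), so Agent Q loses. Payoff = $0.
Bidding $1,850: Agent Q has the top bid, wins, and pays the second-highest bid $450. Payoff = $400 − $450 = -$50.
Regret = truthful payoff − actual payoff = $0 − -$50 = $50.

Payoff forgone: $50.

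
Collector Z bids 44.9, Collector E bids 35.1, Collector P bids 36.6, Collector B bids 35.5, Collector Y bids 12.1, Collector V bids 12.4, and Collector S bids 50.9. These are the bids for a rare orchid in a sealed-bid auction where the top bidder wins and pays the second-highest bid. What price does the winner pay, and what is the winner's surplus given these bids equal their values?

Ranking the bids: Collector S 50.9; Collector Z 44.9; Collector P 36.6; Collector B 35.5; Collector E 35.1; Collector V 12.4; Collector Y 12.1.
Collector S is the highest bidder, so Collector S wins.
Under the second-price rule, the price is the second-highest bid: 44.9.
Surplus = 50.9 − 44.9 = 6.0.

The winner pays 44.9 for a surplus of 6.0.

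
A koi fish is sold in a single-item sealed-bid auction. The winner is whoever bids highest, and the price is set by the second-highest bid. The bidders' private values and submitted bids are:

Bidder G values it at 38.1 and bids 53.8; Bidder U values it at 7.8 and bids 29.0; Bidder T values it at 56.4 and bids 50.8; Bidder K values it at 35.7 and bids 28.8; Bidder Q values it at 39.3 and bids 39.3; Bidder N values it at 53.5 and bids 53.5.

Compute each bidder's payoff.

Payoffs: Bidder G -15.4, Bidder U 0.0, Bidder T 0.0, Bidder K 0.0, Bidder Q 0.0, Bidder N 0.0.

Ranking the bids: Bidder G 53.8 > Bidder N 53.5 > Bidder T 50.8 > Bidder Q 39.3 > Bidder U 29.0 > Bidder K 28.8.
Bidder G has the top bid and wins; the price is the second-highest bid, 53.5.
Bidder G's payoff = 38.1 − 53.5 = -15.4. All other bidders lose, so their payoff is 0.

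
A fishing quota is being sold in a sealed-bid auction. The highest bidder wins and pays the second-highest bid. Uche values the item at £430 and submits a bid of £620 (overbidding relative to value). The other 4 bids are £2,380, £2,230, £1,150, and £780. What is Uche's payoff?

Highest competing bid: £2,380.
Uche's bid £620 is not the highest, so Uche loses, pays nothing, and earns zero payoff.

£0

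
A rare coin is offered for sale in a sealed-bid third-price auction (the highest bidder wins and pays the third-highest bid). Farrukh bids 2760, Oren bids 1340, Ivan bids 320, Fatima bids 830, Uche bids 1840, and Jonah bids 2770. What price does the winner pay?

1840

Ordered from highest: Jonah 2770, then Farrukh 2760, then Uche 1840, then Oren 1340, then Fatima 830, then Ivan 320.
Jonah is the highest bidder, so Jonah wins.
Under the third-price rule, the price is the third-highest bid: 1840.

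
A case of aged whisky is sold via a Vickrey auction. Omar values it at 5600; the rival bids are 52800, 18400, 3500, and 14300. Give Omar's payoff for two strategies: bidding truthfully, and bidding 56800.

Truthful: 0; alternative: -47200.

The highest competing bid is 52800.
Bidding truthfully at 5600: the top bid is 52800 (a rival), so Omar loses. Payoff = 0.
Bidding 56800: Omar has the top bid, wins, and pays the second-highest bid 52800. Payoff = 5600 − 52800 = -47200.
Deviating from a truthful bid can only lose payoff in a second-price auction — never gain.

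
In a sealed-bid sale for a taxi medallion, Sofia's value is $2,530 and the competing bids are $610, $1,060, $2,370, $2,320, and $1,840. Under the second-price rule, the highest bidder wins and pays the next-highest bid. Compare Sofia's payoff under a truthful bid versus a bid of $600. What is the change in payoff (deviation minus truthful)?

The highest competing bid is $2,370.
Bidding truthfully at $2,530: Sofia has the top bid, wins, and pays the second-highest bid $2,370. Payoff = $2,530 − $2,370 = $160.
Bidding $600: the top bid is $2,370 (a rival), so Sofia loses. Payoff = $0.
Change = $0 − $160 = -$160.

Payoff change: -$160.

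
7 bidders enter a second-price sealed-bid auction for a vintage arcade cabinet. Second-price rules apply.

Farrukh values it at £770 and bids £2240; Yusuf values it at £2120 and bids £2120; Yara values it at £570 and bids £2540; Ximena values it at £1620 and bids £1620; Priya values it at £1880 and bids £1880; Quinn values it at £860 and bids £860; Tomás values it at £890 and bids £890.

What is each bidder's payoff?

Ordered from highest: Yara £2540, then Farrukh £2240, then Yusuf £2120, then Priya £1880, then Ximena £1620, then Tomás £890, then Quinn £860.
Yara has the top bid and wins; the price is the second-highest bid, £2240.
Yara's payoff = £570 − £2240 = -£1670. All other bidders lose, so their payoff is 0.

Farrukh £0, Yusuf £0, Yara -£1670, Ximena £0, Priya £0, Quinn £0, Tomás £0.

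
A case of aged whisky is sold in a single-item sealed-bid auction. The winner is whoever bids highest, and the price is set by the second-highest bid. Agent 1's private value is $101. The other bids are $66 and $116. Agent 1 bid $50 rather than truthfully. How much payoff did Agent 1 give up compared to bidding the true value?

Payoff forgone: $0.

The highest competing bid is $116.
Bidding truthfully at $101: the top bid is $116 (a rival), so Agent 1 loses. Payoff = $0.
Bidding $50: the top bid is $116 (a rival), so Agent 1 loses. Payoff = $0.
Regret = truthful payoff − actual payoff = $0 − $0 = $0.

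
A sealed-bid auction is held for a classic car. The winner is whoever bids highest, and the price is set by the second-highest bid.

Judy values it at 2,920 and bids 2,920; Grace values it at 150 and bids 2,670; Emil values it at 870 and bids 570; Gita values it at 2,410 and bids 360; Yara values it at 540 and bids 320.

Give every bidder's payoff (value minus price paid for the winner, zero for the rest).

Judy 250, Grace 0, Emil 0, Gita 0, Yara 0.

Sorted high to low: Judy 2,920 > Grace 2,670 > Emil 570 > Gita 360 > Yara 320.
Judy has the top bid and wins; the price is the second-highest bid, 2,670.
Judy's payoff = 2,920 − 2,670 = 250. All other bidders lose, so their payoff is 0.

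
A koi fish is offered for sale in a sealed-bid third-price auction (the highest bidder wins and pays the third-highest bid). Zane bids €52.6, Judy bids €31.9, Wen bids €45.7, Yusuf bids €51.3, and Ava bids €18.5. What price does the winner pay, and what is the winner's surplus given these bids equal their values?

Sorted high to low: Zane €52.6, then Yusuf €51.3, then Wen €45.7, then Judy €31.9, then Ava €18.5.
Zane is the highest bidder, so Zane wins.
Under the third-price rule, the price is the third-highest bid: €45.7.
Surplus = €52.6 − €45.7 = €6.9.

The winner pays €45.7 for a surplus of €6.9.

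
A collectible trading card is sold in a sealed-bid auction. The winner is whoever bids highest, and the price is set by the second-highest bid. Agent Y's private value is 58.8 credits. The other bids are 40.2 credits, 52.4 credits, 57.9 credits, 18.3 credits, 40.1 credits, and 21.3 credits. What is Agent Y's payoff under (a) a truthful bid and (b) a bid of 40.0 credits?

(a) 0.9 credits  (b) 0.0 credits

The highest competing bid is 57.9 credits.
Bidding truthfully at 58.8 credits: Agent Y has the top bid, wins, and pays the second-highest bid 57.9 credits. Payoff = 58.8 credits − 57.9 credits = 0.9 credits.
Bidding 40.0 credits: the top bid is 57.9 credits (a rival), so Agent Y loses. Payoff = 0.0 credits.
This is the dominant-strategy logic: truthful bidding weakly beats any alternative.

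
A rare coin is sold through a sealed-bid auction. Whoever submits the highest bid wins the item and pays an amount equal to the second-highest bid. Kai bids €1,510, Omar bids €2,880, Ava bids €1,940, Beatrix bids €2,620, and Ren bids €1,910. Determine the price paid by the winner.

Bids in descending order: Omar €2,880; Beatrix €2,620; Ava €1,940; Ren €1,910; Kai €1,510.
Omar has the highest bid, so Omar wins.
The second-highest bid is €2,620, so that is what Omar pays.

€2,620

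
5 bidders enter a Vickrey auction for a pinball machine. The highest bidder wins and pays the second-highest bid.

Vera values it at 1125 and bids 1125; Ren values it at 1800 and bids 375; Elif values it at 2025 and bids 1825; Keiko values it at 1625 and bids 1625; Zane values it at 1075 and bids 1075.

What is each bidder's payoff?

Ranking the bids: Elif 1825; Keiko 1625; Vera 1125; Zane 1075; Ren 375.
Elif has the top bid and wins; the price is the second-highest bid, 1625.
Elif's payoff = 2025 − 1625 = 400. All other bidders lose, so their payoff is 0.

Vera 0, Ren 0, Elif 400, Keiko 0, Zane 0.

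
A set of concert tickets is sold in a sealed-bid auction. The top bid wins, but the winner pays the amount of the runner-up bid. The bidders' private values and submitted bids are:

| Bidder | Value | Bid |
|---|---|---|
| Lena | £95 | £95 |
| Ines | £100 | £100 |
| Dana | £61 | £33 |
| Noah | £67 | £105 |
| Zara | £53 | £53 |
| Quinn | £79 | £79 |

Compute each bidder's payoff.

Bids in descending order: Noah £105, then Ines £100, then Lena £95, then Quinn £79, then Zara £53, then Dana £33.
Noah has the top bid and wins; the price is the second-highest bid, £100.
Noah's payoff = £67 − £100 = -£33. All other bidders lose, so their payoff is 0.

Payoffs: Lena £0, Ines £0, Dana £0, Noah -£33, Zara £0, Quinn £0.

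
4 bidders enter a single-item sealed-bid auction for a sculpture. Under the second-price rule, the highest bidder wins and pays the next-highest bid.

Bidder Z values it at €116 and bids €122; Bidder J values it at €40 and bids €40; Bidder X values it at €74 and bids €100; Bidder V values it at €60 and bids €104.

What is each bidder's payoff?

Sorted high to low: Bidder Z €122; Bidder V €104; Bidder X €100; Bidder J €40.
Bidder Z has the top bid and wins; the price is the second-highest bid, €104.
Bidder Z's payoff = €116 − €104 = €12. All other bidders lose, so their payoff is 0.

Bidder Z €12, Bidder J €0, Bidder X €0, Bidder V €0.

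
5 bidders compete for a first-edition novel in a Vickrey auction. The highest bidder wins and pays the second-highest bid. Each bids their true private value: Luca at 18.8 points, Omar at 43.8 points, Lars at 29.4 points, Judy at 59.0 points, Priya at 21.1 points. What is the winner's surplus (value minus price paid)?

Ranking the bids: Judy 59.0 points > Omar 43.8 points > Lars 29.4 points > Priya 21.1 points > Luca 18.8 points.
Judy wins with the top bid and pays the second-highest, 43.8 points.
Surplus = 59.0 points − 43.8 points = 15.2 points.

Winner's surplus: 15.2 points.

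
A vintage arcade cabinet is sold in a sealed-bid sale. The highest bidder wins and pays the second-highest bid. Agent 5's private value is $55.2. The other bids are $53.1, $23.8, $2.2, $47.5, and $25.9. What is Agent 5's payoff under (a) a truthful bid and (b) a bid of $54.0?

(a) $2.1  (b) $2.1

The highest competing bid is $53.1.
Bidding truthfully at $55.2: Agent 5 has the top bid, wins, and pays the second-highest bid $53.1. Payoff = $55.2 − $53.1 = $2.1.
Bidding $54.0: Agent 5 has the top bid, wins, and pays the second-highest bid $53.1. Payoff = $55.2 − $53.1 = $2.1.
The bid only affects whether you win, not the price — here both bids land on the same side of the top rival bid, so the deviation is payoff-neutral.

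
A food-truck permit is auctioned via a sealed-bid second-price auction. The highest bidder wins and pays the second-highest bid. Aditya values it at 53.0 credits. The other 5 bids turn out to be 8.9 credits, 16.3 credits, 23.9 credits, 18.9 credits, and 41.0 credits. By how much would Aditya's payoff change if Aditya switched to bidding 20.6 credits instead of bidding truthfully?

The highest competing bid is 41.0 credits.
Bidding truthfully at 53.0 credits: Aditya has the top bid, wins, and pays the second-highest bid 41.0 credits. Payoff = 53.0 credits − 41.0 credits = 12.0 credits.
Bidding 20.6 credits: the top bid is 41.0 credits (a rival), so Aditya loses. Payoff = 0.0 credits.
Change = 0.0 credits − 12.0 credits = -12.0 credits.

-12.0 credits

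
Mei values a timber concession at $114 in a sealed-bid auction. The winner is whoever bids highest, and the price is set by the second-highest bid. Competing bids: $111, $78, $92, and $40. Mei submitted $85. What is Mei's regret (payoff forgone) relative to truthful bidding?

$3

The highest competing bid is $111.
Bidding truthfully at $114: Mei has the top bid, wins, and pays the second-highest bid $111. Payoff = $114 − $111 = $3.
Bidding $85: the top bid is $111 (a rival), so Mei loses. Payoff = $0.
Regret = truthful payoff − actual payoff = $3 − $0 = $3.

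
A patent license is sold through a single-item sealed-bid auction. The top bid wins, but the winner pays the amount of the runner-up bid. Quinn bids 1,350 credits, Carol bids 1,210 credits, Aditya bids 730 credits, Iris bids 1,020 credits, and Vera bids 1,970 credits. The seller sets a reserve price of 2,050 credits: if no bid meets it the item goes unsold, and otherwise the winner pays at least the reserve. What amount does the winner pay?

unsold

Ranking the bids: Vera 1,970 credits > Quinn 1,350 credits > Carol 1,210 credits > Iris 1,020 credits > Aditya 730 credits.
The top bid 1,970 credits is below the reserve 2,050 credits, so the item goes unsold and nothing is paid.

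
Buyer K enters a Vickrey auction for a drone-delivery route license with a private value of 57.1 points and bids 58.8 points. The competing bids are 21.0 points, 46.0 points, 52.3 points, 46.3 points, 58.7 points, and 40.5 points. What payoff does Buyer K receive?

Highest competing bid: 58.7 points.
Buyer K's bid 58.8 points is the highest overall, so Buyer K wins and pays the second-highest bid, 58.7 points.
Payoff = value − price = 57.1 points − 58.7 points = -1.6 points.
Overbidding won the item at a price above value — truthful bidding would have avoided this loss.

Payoff = -1.6 points.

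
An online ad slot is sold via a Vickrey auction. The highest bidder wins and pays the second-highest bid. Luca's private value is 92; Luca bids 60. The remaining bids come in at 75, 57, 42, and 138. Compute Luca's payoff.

Highest competing bid: 138.
Luca's bid 60 is not the highest, so Luca loses, pays nothing, and earns zero payoff.

Luca's payoff: 0.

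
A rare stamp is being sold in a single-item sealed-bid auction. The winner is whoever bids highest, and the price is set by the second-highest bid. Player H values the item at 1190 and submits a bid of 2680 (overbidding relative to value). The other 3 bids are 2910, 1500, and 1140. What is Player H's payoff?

Highest competing bid: 2910.
Player H's bid 2680 is not the highest, so Player H loses, pays nothing, and earns zero payoff.

0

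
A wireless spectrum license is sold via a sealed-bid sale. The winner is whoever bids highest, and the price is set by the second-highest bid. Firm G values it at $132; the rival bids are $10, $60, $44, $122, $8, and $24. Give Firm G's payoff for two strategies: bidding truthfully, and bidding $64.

The highest competing bid is $122.
Bidding truthfully at $132: Firm G has the top bid, wins, and pays the second-highest bid $122. Payoff = $132 − $122 = $10.
Bidding $64: the top bid is $122 (a rival), so Firm G loses. Payoff = $0.

(a) $10  (b) $0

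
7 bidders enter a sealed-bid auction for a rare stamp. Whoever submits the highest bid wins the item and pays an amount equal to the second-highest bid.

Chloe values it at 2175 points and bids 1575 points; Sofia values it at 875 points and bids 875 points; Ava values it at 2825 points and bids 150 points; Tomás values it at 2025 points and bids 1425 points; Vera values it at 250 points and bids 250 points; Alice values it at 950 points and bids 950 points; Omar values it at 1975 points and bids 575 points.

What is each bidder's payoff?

Ranking the bids: Chloe 1575 points; Tomás 1425 points; Alice 950 points; Sofia 875 points; Omar 575 points; Vera 250 points; Ava 150 points.
Chloe has the top bid and wins; the price is the second-highest bid, 1425 points.
Chloe's payoff = 2175 points − 1425 points = 750 points. All other bidders lose, so their payoff is 0.

Payoffs: Chloe 750 points, Sofia 0 points, Ava 0 points, Tomás 0 points, Vera 0 points, Alice 0 points, Omar 0 points.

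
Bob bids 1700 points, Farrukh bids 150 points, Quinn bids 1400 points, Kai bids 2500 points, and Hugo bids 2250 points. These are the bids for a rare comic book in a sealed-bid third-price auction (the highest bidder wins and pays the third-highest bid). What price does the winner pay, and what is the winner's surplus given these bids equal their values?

Price 1700 points; surplus 800 points.

Bids in descending order: Kai 2500 points > Hugo 2250 points > Bob 1700 points > Quinn 1400 points > Farrukh 150 points.
Kai is the highest bidder, so Kai wins.
Under the third-price rule, the price is the third-highest bid: 1700 points.
Surplus = 2500 points − 1700 points = 800 points.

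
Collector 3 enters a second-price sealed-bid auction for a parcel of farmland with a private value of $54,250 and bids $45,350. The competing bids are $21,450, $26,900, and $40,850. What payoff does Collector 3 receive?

Highest competing bid: $40,850.
Collector 3's bid $45,350 is the highest overall, so Collector 3 wins and pays the second-highest bid, $40,850.
Payoff = value − price = $54,250 − $40,850 = $13,400.

Payoff = $13,400.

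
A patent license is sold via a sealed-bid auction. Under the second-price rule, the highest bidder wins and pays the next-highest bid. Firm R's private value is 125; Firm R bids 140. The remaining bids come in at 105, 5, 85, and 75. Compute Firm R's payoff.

Highest competing bid: 105.
Firm R's bid 140 is the highest overall, so Firm R wins and pays the second-highest bid, 105.
Payoff = value − price = 125 − 105 = 20.

20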